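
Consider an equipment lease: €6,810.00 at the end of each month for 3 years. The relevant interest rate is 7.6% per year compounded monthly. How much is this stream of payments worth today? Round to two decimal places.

This is an ordinary annuity: 36 payments of €6,810.00 at the end of each month.
Periodic rate r = 0.076/12 per month; n is counted in months.
PV = PMT × [(1 − (1+r)^−n)/r] = 6,810 × [1 − (1+r)^−36] / r = €218,604.39

€218,604.39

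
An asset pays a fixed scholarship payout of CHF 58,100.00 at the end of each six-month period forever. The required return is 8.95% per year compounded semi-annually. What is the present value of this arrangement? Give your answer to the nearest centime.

Periodic rate r = 0.0895/2 per half-year.
Level perpetuity: PV = PMT / r = 58,100 / (0.0895/2) = CHF 1,298,324.02.

CHF 1,298,324.02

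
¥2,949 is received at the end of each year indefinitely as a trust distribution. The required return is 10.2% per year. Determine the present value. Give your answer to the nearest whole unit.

¥28,912

Periodic rate r = 0.102 per year.
Level perpetuity: PV = PMT / r = 2,949 / (0.102) = ¥28,912.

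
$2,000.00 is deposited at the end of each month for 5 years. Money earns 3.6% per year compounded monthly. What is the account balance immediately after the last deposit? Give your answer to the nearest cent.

This is an ordinary annuity: 60 deposits of $2,000.00 at the end of each month.
Periodic rate r = 0.036/12 per month; n is counted in months.
FV = PMT × [((1+r)^n − 1)/r] = 2,000 × [(1+r)^60 − 1] / r = $131,263.20

$131,263.20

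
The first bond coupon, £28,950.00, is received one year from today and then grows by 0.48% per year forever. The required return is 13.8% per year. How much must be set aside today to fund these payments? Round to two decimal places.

£217,342.34

Periodic rate r = 0.138 per year.
Growing perpetuity (Gordon): PV = PMT₁ / (r − g) = 28,950 / (r − 0.0048) = £217,342.34.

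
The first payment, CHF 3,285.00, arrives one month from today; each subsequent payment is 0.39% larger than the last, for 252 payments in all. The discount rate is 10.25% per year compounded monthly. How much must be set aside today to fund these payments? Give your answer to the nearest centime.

Periodic rate r = 0.1025/12 per month; n is counted in months.
Growing ordinary annuity: PV = PMT₁ × [1 − ((1+g)/(1+r))^n] / (r − g) = 3,285 × [1 − ((1+0.0039)/(1+r))^252] / (r − 0.0039) = CHF 486,406.95.

CHF 486,406.95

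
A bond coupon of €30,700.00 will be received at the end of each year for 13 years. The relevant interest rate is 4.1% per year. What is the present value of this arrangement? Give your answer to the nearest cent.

This is an ordinary annuity: 13 payments of €30,700.00 at the end of each year.
Periodic rate r = 0.041 per year.
PV = PMT × [(1 − (1+r)^−n)/r] = 30,700 × [1 − (1+r)^−13] / r = €304,665.90

€304,665.90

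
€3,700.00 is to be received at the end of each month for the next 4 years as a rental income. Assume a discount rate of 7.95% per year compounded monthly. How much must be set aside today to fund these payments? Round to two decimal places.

This is an ordinary annuity: 48 payments of €3,700.00 at the end of each month.
Periodic rate r = 0.0795/12 per month; n is counted in months.
PV = PMT × [(1 − (1+r)^−n)/r] = 3,700 × [1 − (1+r)^−48] / r = €151,704.88

€151,704.88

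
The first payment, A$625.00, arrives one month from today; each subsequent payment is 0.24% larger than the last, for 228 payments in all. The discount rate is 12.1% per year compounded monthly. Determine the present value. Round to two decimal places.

A$67,080.66

Periodic rate r = 0.121/12 per month; n is counted in months.
Growing ordinary annuity: PV = PMT₁ × [1 − ((1+g)/(1+r))^n] / (r − g) = 625 × [1 − ((1+0.0024)/(1+r))^228] / (r − 0.0024) = A$67,080.66.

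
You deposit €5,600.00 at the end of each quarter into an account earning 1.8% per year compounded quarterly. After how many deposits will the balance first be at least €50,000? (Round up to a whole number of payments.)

9 payments

Periodic rate r = 0.018/4 per quarter; n is counted in quarters.
Ordinary annuity FV: 50,000 = 5,600 × [((1+r)^n − 1)/r].
(1+r)^n = 1 + 50,000 × r / 5,600, so n = ln(1 + 50,000·r/5,600) / ln(1+r) = 8.77.
Round up to a whole number of payments: n = 9.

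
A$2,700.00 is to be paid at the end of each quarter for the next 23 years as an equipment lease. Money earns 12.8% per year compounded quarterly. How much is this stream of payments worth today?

This is an ordinary annuity: 92 payments of A$2,700.00 at the end of each quarter.
Periodic rate r = 0.128/4 per quarter; n is counted in quarters.
PV = PMT × [(1 − (1+r)^−n)/r] = 2,700 × [1 − (1+r)^−92] / r = A$79,722.55

A$79,722.55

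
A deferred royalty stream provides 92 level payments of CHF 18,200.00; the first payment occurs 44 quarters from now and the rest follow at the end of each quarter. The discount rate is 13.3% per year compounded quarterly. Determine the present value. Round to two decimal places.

CHF 127,490.32

Ordinary annuity of 92 payments, first payment at period 44.
Periodic rate r = 0.133/4 per quarter; n is counted in quarters.
The ordinary-annuity PV formula values the stream one period before the first payment (period 43); discount that back 43 periods:
PV₀ = 18,200 × [1 − (1+r)^−92] / r × (1+r)^−43 = CHF 127,490.32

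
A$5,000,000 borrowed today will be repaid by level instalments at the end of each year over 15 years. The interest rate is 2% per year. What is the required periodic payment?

A$389,127.36

Level ordinary annuity; solve PV = PMT × [(1 − (1+r)^−n)/r] for PMT.
Periodic rate r = 0.02 per year.
With n = 15: PMT = 5,000,000 / ([(1 − (1+r)^−n)/r]) = A$389,127.36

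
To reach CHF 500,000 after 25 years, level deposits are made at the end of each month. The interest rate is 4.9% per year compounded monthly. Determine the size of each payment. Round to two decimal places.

Level ordinary annuity; solve FV = PMT × [((1+r)^n − 1)/r] for PMT.
Periodic rate r = 0.049/12 per month; n is counted in months.
With n = 300: PMT = 500,000 / ([((1+r)^n − 1)/r]) = CHF 852.23

CHF 852.23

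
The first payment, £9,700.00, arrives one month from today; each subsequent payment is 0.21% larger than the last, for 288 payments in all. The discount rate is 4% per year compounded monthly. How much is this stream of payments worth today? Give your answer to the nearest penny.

Periodic rate r = 0.04/12 per month; n is counted in months.
Growing ordinary annuity: PV = PMT₁ × [1 − ((1+g)/(1+r))^n] / (r − g) = 9,700 × [1 − ((1+0.0021)/(1+r))^288] / (r − 0.0021) = £2,346,025.07.

£2,346,025.07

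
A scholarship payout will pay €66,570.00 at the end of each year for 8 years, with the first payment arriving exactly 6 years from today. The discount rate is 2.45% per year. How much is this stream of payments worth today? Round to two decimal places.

Ordinary annuity of 8 payments, first payment at period 6.
Periodic rate r = 0.0245 per year.
The ordinary-annuity PV formula values the stream one period before the first payment (period 5); discount that back 5 periods:
PV₀ = 66,570 × [1 − (1+r)^−8] / r × (1+r)^−5 = €423,811.35

€423,811.35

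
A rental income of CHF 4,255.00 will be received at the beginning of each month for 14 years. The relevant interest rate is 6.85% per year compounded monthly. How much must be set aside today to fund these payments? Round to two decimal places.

This is an annuity due: 168 payments of CHF 4,255.00 at the beginning of each month.
Periodic rate r = 0.0685/12 per month; n is counted in months.
PV = PMT × [(1 − (1+r)^−n)/r] × (1+r) = 4,255 × [1 − (1+r)^−168] / r × (1+r) = CHF 461,546.61

CHF 461,546.61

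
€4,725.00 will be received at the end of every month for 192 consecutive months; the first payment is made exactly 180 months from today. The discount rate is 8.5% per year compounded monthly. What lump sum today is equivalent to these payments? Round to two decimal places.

Ordinary annuity of 192 payments, first payment at period 180.
Periodic rate r = 0.085/12 per month; n is counted in months.
The ordinary-annuity PV formula values the stream one period before the first payment (period 179); discount that back 179 periods:
PV₀ = 4,725 × [1 − (1+r)^−192] / r × (1+r)^−179 = €139,933.54

€139,933.54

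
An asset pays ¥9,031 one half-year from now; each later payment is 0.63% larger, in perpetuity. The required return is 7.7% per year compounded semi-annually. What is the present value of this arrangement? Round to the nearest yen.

Periodic rate r = 0.077/2 per half-year.
Growing perpetuity (Gordon): PV = PMT₁ / (r − g) = 9,031 / (r − 0.0063) = ¥280,466.

¥280,466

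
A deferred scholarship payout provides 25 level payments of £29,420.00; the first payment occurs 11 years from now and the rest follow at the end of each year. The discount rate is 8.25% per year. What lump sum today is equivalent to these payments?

£139,158.32

Ordinary annuity of 25 payments, first payment at period 11.
Periodic rate r = 0.0825 per year.
The ordinary-annuity PV formula values the stream one period before the first payment (period 10); discount that back 10 periods:
PV₀ = 29,420 × [1 − (1+r)^−25] / r × (1+r)^−10 = £139,158.32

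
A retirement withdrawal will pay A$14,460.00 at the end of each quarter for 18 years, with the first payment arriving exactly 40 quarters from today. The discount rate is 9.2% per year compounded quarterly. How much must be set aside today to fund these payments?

A$208,616.13

Ordinary annuity of 72 payments, first payment at period 40.
Periodic rate r = 0.092/4 per quarter; n is counted in quarters.
The ordinary-annuity PV formula values the stream one period before the first payment (period 39); discount that back 39 periods:
PV₀ = 14,460 × [1 − (1+r)^−72] / r × (1+r)^−39 = A$208,616.13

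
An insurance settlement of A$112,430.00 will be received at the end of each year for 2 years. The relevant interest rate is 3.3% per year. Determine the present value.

A$214,199.74

This is an ordinary annuity: 2 payments of A$112,430.00 at the end of each year.
Periodic rate r = 0.033 per year.
PV = PMT × [(1 − (1+r)^−n)/r] = 112,430 × [1 − (1+r)^−2] / r = A$214,199.74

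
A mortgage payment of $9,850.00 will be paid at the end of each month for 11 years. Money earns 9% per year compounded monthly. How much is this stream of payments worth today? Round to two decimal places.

$823,523.24

This is an ordinary annuity: 132 payments of $9,850.00 at the end of each month.
Periodic rate r = 0.09/12 per month; n is counted in months.
PV = PMT × [(1 − (1+r)^−n)/r] = 9,850 × [1 − (1+r)^−132] / r = $823,523.24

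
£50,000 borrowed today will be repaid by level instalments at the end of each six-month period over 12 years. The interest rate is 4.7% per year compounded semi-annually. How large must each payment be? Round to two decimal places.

Level ordinary annuity; solve PV = PMT × [(1 − (1+r)^−n)/r] for PMT.
Periodic rate r = 0.047/2 per half-year; n is counted in half-years.
With n = 24: PMT = 50,000 / ([(1 − (1+r)^−n)/r]) = £2,749.52

£2,749.52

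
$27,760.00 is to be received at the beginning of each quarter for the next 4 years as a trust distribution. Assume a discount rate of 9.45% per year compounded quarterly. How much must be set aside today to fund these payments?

$374,969.38

This is an annuity due: 16 payments of $27,760.00 at the beginning of each quarter.
Periodic rate r = 0.0945/4 per quarter; n is counted in quarters.
PV = PMT × [(1 − (1+r)^−n)/r] × (1+r) = 27,760 × [1 − (1+r)^−16] / r × (1+r) = $374,969.38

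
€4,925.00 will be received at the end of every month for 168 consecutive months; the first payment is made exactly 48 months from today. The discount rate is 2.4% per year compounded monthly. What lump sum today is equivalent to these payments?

€639,215.05

Ordinary annuity of 168 payments, first payment at period 48.
Periodic rate r = 0.024/12 per month; n is counted in months.
The ordinary-annuity PV formula values the stream one period before the first payment (period 47); discount that back 47 periods:
PV₀ = 4,925 × [1 − (1+r)^−168] / r × (1+r)^−47 = €639,215.05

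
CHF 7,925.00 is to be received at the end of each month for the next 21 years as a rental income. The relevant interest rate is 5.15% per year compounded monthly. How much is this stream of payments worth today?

CHF 1,218,993.46

This is an ordinary annuity: 252 payments of CHF 7,925.00 at the end of each month.
Periodic rate r = 0.0515/12 per month; n is counted in months.
PV = PMT × [(1 − (1+r)^−n)/r] = 7,925 × [1 − (1+r)^−252] / r = CHF 1,218,993.46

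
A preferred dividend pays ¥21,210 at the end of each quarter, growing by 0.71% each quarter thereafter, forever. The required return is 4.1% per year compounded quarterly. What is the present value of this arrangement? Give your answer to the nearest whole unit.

¥6,733,333

Periodic rate r = 0.041/4 per quarter.
Growing perpetuity (Gordon): PV = PMT₁ / (r − g) = 21,210 / (r − 0.0071) = ¥6,733,333.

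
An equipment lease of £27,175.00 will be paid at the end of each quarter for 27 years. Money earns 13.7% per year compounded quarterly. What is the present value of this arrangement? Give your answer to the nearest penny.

£772,540.02

This is an ordinary annuity: 108 payments of £27,175.00 at the end of each quarter.
Periodic rate r = 0.137/4 per quarter; n is counted in quarters.
PV = PMT × [(1 − (1+r)^−n)/r] = 27,175 × [1 − (1+r)^−108] / r = £772,540.02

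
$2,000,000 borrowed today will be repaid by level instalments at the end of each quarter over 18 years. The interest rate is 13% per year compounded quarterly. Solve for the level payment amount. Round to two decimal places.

Level ordinary annuity; solve PV = PMT × [(1 − (1+r)^−n)/r] for PMT.
Periodic rate r = 0.13/4 per quarter; n is counted in quarters.
With n = 72: PMT = 2,000,000 / ([(1 − (1+r)^−n)/r]) = $72,220.66

$72,220.66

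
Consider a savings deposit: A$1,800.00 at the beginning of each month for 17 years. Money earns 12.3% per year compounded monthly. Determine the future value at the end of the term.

This is an annuity due: 204 deposits of A$1,800.00 at the beginning of each month.
Periodic rate r = 0.123/12 per month; n is counted in months.
FV = PMT × [((1+r)^n − 1)/r] × (1+r) = 1,800 × [(1+r)^204 − 1] / r × (1+r) = A$1,243,167.18

A$1,243,167.18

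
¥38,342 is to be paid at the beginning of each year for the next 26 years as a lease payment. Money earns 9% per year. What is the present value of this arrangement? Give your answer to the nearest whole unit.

¥414,959

This is an annuity due: 26 payments of ¥38,342 at the beginning of each year.
Periodic rate r = 0.09 per year.
PV = PMT × [(1 − (1+r)^−n)/r] × (1+r) = 38,342 × [1 − (1+r)^−26] / r × (1+r) = ¥414,959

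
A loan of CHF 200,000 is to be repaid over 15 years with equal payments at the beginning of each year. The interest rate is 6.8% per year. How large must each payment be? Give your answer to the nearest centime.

CHF 20,301.82

Level annuity due; solve PV = PMT × [(1 − (1+r)^−n)/r] × (1+r) for PMT.
Periodic rate r = 0.068 per year.
With n = 15: PMT = 200,000 / ([(1 − (1+r)^−n)/r] × (1+r)) = CHF 20,301.82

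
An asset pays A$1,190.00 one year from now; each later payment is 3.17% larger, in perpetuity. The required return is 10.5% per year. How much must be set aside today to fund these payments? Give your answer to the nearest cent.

Periodic rate r = 0.105 per year.
Growing perpetuity (Gordon): PV = PMT₁ / (r − g) = 1,190 / (r − 0.0317) = A$16,234.65.

A$16,234.65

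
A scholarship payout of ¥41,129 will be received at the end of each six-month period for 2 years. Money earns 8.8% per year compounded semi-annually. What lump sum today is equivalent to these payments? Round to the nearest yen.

This is an ordinary annuity: 4 payments of ¥41,129 at the end of each six-month period.
Periodic rate r = 0.088/2 per half-year; n is counted in half-years.
PV = PMT × [(1 − (1+r)^−n)/r] = 41,129 × [1 − (1+r)^−4] / r = ¥147,897

¥147,897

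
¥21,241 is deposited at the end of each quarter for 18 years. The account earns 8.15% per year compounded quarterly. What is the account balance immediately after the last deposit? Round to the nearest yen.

¥3,411,840

This is an ordinary annuity: 72 deposits of ¥21,241 at the end of each quarter.
Periodic rate r = 0.0815/4 per quarter; n is counted in quarters.
FV = PMT × [((1+r)^n − 1)/r] = 21,241 × [(1+r)^72 − 1] / r = ¥3,411,840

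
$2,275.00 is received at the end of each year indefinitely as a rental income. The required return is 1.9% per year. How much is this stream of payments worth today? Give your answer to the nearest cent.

$119,736.84

Periodic rate r = 0.019 per year.
Level perpetuity: PV = PMT / r = 2,275 / (0.019) = $119,736.84.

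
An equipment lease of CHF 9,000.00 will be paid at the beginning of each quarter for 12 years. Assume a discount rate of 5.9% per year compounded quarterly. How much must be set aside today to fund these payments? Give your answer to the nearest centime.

CHF 312,567.71

This is an annuity due: 48 payments of CHF 9,000.00 at the beginning of each quarter.
Periodic rate r = 0.059/4 per quarter; n is counted in quarters.
PV = PMT × [(1 − (1+r)^−n)/r] × (1+r) = 9,000 × [1 − (1+r)^−48] / r × (1+r) = CHF 312,567.71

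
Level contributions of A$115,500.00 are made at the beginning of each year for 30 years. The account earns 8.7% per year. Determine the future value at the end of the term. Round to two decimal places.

This is an annuity due: 30 deposits of A$115,500.00 at the beginning of each year.
Periodic rate r = 0.087 per year.
FV = PMT × [((1+r)^n − 1)/r] × (1+r) = 115,500 × [(1+r)^30 − 1] / r × (1+r) = A$16,183,921.66

A$16,183,921.66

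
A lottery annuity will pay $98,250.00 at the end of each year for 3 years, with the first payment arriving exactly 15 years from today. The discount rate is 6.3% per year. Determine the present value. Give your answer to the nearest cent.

Ordinary annuity of 3 payments, first payment at period 15.
Periodic rate r = 0.063 per year.
The ordinary-annuity PV formula values the stream one period before the first payment (period 14); discount that back 14 periods:
PV₀ = 98,250 × [1 − (1+r)^−3] / r × (1+r)^−14 = $111,035.48

$111,035.48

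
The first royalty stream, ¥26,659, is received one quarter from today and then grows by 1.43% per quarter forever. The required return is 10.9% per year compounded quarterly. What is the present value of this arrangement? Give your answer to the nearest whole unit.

¥2,058,610

Periodic rate r = 0.109/4 per quarter.
Growing perpetuity (Gordon): PV = PMT₁ / (r − g) = 26,659 / (r − 0.0143) = ¥2,058,610.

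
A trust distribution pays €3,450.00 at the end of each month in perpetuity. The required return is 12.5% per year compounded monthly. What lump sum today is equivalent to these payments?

Periodic rate r = 0.125/12 per month.
Level perpetuity: PV = PMT / r = 3,450 / (0.125/12) = €331,200.00.

€331,200.00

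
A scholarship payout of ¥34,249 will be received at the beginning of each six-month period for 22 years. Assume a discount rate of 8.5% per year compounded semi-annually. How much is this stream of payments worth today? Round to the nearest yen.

This is an annuity due: 44 payments of ¥34,249 at the beginning of each six-month period.
Periodic rate r = 0.085/2 per half-year; n is counted in half-years.
PV = PMT × [(1 − (1+r)^−n)/r] × (1+r) = 34,249 × [1 − (1+r)^−44] / r × (1+r) = ¥705,525

¥705,525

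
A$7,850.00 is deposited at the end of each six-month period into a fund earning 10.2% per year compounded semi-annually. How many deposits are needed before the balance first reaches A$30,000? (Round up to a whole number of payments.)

Periodic rate r = 0.102/2 per half-year; n is counted in half-years.
Ordinary annuity FV: 30,000 = 7,850 × [((1+r)^n − 1)/r].
(1+r)^n = 1 + 30,000 × r / 7,850, so n = ln(1 + 30,000·r/7,850) / ln(1+r) = 3.58.
Round up to a whole number of payments: n = 4.

4 payments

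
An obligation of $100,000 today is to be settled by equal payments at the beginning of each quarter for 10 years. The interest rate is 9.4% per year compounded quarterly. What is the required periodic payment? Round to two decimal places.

Level annuity due; solve PV = PMT × [(1 − (1+r)^−n)/r] × (1+r) for PMT.
Periodic rate r = 0.094/4 per quarter; n is counted in quarters.
With n = 40: PMT = 100,000 / ([(1 − (1+r)^−n)/r] × (1+r)) = $3,794.48

$3,794.48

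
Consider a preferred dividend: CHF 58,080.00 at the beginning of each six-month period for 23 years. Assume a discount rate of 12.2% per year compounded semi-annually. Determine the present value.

This is an annuity due: 46 payments of CHF 58,080.00 at the beginning of each six-month period.
Periodic rate r = 0.122/2 per half-year; n is counted in half-years.
PV = PMT × [(1 − (1+r)^−n)/r] × (1+r) = 58,080 × [1 − (1+r)^−46] / r × (1+r) = CHF 943,912.53

CHF 943,912.53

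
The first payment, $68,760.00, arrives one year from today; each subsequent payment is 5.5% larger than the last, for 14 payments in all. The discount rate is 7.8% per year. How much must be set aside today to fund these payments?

Periodic rate r = 0.078 per year.
Growing ordinary annuity: PV = PMT₁ × [1 − ((1+g)/(1+r))^n] / (r − g) = 68,760 × [1 − ((1+0.055)/(1+r))^14] / (r − 0.055) = $779,119.70.

$779,119.70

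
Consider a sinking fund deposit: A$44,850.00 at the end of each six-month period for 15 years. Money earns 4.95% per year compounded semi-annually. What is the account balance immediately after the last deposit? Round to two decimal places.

A$1,961,211.09

This is an ordinary annuity: 30 deposits of A$44,850.00 at the end of each six-month period.
Periodic rate r = 0.0495/2 per half-year; n is counted in half-years.
FV = PMT × [((1+r)^n − 1)/r] = 44,850 × [(1+r)^30 − 1] / r = A$1,961,211.09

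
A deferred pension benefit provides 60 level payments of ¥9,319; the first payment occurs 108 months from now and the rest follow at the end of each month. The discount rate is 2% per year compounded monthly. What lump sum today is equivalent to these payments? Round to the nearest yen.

¥444,896

Ordinary annuity of 60 payments, first payment at period 108.
Periodic rate r = 0.02/12 per month; n is counted in months.
The ordinary-annuity PV formula values the stream one period before the first payment (period 107); discount that back 107 periods:
PV₀ = 9,319 × [1 − (1+r)^−60] / r × (1+r)^−107 = ¥444,896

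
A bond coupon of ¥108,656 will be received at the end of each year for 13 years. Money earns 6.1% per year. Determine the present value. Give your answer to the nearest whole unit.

This is an ordinary annuity: 13 payments of ¥108,656 at the end of each year.
Periodic rate r = 0.061 per year.
PV = PMT × [(1 − (1+r)^−n)/r] = 108,656 × [1 − (1+r)^−13] / r = ¥956,303

¥956,303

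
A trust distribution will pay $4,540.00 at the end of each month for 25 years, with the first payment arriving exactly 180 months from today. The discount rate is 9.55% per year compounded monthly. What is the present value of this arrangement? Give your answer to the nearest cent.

Ordinary annuity of 300 payments, first payment at period 180.
Periodic rate r = 0.0955/12 per month; n is counted in months.
The ordinary-annuity PV formula values the stream one period before the first payment (period 179); discount that back 179 periods:
PV₀ = 4,540 × [1 − (1+r)^−300] / r × (1+r)^−179 = $125,241.40

$125,241.40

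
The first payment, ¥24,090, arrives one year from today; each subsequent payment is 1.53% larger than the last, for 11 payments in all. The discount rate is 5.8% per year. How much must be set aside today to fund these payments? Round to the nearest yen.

Periodic rate r = 0.058 per year.
Growing ordinary annuity: PV = PMT₁ × [1 − ((1+g)/(1+r))^n] / (r − g) = 24,090 × [1 − ((1+0.0153)/(1+r))^11] / (r − 0.0153) = ¥205,573.

¥205,573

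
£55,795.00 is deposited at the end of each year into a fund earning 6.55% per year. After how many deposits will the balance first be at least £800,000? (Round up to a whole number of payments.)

11 payments

Periodic rate r = 0.0655 per year.
Ordinary annuity FV: 800,000 = 55,795 × [((1+r)^n − 1)/r].
(1+r)^n = 1 + 800,000 × r / 55,795, so n = ln(1 + 800,000·r/55,795) / ln(1+r) = 10.44.
Round up to a whole number of payments: n = 11.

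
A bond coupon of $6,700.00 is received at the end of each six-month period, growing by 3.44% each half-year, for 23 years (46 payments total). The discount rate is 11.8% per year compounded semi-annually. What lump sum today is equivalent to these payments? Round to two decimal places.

$179,973.66

Periodic rate r = 0.118/2 per half-year; n is counted in half-years.
Growing ordinary annuity: PV = PMT₁ × [1 − ((1+g)/(1+r))^n] / (r − g) = 6,700 × [1 − ((1+0.0344)/(1+r))^46] / (r − 0.0344) = $179,973.66.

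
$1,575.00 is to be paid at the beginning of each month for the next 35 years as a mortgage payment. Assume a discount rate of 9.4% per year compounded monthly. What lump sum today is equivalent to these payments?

$194,992.36

This is an annuity due: 420 payments of $1,575.00 at the beginning of each month.
Periodic rate r = 0.094/12 per month; n is counted in months.
PV = PMT × [(1 − (1+r)^−n)/r] × (1+r) = 1,575 × [1 − (1+r)^−420] / r × (1+r) = $194,992.36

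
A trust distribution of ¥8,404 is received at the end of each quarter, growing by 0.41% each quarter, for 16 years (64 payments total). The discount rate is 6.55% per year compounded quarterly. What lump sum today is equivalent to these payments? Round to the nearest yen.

Periodic rate r = 0.0655/4 per quarter; n is counted in quarters.
Growing ordinary annuity: PV = PMT₁ × [1 − ((1+g)/(1+r))^n] / (r − g) = 8,404 × [1 − ((1+0.0041)/(1+r))^64] / (r − 0.0041) = ¥370,060.

¥370,060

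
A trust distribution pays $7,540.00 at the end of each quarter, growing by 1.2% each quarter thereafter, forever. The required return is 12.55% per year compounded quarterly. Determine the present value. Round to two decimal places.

Periodic rate r = 0.1255/4 per quarter.
Growing perpetuity (Gordon): PV = PMT₁ / (r − g) = 7,540 / (r − 0.012) = $389,161.29.

$389,161.29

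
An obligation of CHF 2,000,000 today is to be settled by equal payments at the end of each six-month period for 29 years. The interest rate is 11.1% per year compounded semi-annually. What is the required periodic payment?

CHF 116,059.44

Level ordinary annuity; solve PV = PMT × [(1 − (1+r)^−n)/r] for PMT.
Periodic rate r = 0.111/2 per half-year; n is counted in half-years.
With n = 58: PMT = 2,000,000 / ([(1 − (1+r)^−n)/r]) = CHF 116,059.44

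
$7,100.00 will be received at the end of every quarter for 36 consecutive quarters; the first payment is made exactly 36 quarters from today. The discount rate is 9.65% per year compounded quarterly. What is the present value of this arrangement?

$73,605.99

Ordinary annuity of 36 payments, first payment at period 36.
Periodic rate r = 0.0965/4 per quarter; n is counted in quarters.
The ordinary-annuity PV formula values the stream one period before the first payment (period 35); discount that back 35 periods:
PV₀ = 7,100 × [1 − (1+r)^−36] / r × (1+r)^−35 = $73,605.99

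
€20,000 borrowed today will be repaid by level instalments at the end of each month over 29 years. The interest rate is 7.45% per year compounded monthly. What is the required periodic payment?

€140.47

Level ordinary annuity; solve PV = PMT × [(1 − (1+r)^−n)/r] for PMT.
Periodic rate r = 0.0745/12 per month; n is counted in months.
With n = 348: PMT = 20,000 / ([(1 − (1+r)^−n)/r]) = €140.47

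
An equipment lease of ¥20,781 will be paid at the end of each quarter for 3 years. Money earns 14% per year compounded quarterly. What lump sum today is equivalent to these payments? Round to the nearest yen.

¥200,814

This is an ordinary annuity: 12 payments of ¥20,781 at the end of each quarter.
Periodic rate r = 0.14/4 per quarter; n is counted in quarters.
PV = PMT × [(1 − (1+r)^−n)/r] = 20,781 × [1 − (1+r)^−12] / r = ¥200,814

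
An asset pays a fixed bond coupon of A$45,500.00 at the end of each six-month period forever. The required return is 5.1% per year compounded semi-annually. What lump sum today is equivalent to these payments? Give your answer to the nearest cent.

A$1,784,313.73

Periodic rate r = 0.051/2 per half-year.
Level perpetuity: PV = PMT / r = 45,500 / (0.051/2) = A$1,784,313.73.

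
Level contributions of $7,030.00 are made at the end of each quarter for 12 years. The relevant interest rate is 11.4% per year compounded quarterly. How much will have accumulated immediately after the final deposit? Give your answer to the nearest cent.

This is an ordinary annuity: 48 deposits of $7,030.00 at the end of each quarter.
Periodic rate r = 0.114/4 per quarter; n is counted in quarters.
FV = PMT × [((1+r)^n − 1)/r] = 7,030 × [(1+r)^48 − 1] / r = $703,755.76

$703,755.76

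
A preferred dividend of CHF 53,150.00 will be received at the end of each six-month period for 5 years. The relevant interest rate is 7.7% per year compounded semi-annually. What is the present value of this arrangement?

CHF 434,331.27

This is an ordinary annuity: 10 payments of CHF 53,150.00 at the end of each six-month period.
Periodic rate r = 0.077/2 per half-year; n is counted in half-years.
PV = PMT × [(1 − (1+r)^−n)/r] = 53,150 × [1 − (1+r)^−10] / r = CHF 434,331.27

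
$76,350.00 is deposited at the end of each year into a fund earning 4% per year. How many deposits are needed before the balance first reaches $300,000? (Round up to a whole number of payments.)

4 payments

Periodic rate r = 0.04 per year.
Ordinary annuity FV: 300,000 = 76,350 × [((1+r)^n − 1)/r].
(1+r)^n = 1 + 300,000 × r / 76,350, so n = ln(1 + 300,000·r/76,350) / ln(1+r) = 3.72.
Round up to a whole number of payments: n = 4.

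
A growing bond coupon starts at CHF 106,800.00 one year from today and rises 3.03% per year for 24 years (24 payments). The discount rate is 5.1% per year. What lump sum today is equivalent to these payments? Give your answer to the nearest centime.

CHF 1,958,576.22

Periodic rate r = 0.051 per year.
Growing ordinary annuity: PV = PMT₁ × [1 − ((1+g)/(1+r))^n] / (r − g) = 106,800 × [1 − ((1+0.0303)/(1+r))^24] / (r − 0.0303) = CHF 1,958,576.22.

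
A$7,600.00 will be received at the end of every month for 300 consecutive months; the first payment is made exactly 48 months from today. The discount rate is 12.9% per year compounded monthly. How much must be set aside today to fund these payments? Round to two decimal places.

A$410,410.37

Ordinary annuity of 300 payments, first payment at period 48.
Periodic rate r = 0.129/12 per month; n is counted in months.
The ordinary-annuity PV formula values the stream one period before the first payment (period 47); discount that back 47 periods:
PV₀ = 7,600 × [1 − (1+r)^−300] / r × (1+r)^−47 = A$410,410.37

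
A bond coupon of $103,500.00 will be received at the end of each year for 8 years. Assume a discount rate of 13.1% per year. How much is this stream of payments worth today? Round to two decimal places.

$494,977.01

This is an ordinary annuity: 8 payments of $103,500.00 at the end of each year.
Periodic rate r = 0.131 per year.
PV = PMT × [(1 − (1+r)^−n)/r] = 103,500 × [1 − (1+r)^−8] / r = $494,977.01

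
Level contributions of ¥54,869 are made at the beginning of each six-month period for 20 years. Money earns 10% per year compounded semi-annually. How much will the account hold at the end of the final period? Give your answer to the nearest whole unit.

This is an annuity due: 40 deposits of ¥54,869 at the beginning of each six-month period.
Periodic rate r = 0.1/2 per half-year; n is counted in half-years.
FV = PMT × [((1+r)^n − 1)/r] × (1+r) = 54,869 × [(1+r)^40 − 1] / r × (1+r) = ¥6,959,571

¥6,959,571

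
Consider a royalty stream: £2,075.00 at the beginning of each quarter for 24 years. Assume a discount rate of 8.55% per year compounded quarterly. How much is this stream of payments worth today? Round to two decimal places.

£86,133.88

This is an annuity due: 96 payments of £2,075.00 at the beginning of each quarter.
Periodic rate r = 0.0855/4 per quarter; n is counted in quarters.
PV = PMT × [(1 − (1+r)^−n)/r] × (1+r) = 2,075 × [1 − (1+r)^−96] / r × (1+r) = £86,133.88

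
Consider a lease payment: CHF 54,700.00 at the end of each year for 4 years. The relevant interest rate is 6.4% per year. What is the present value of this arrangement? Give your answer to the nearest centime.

This is an ordinary annuity: 4 payments of CHF 54,700.00 at the end of each year.
Periodic rate r = 0.064 per year.
PV = PMT × [(1 − (1+r)^−n)/r] = 54,700 × [1 − (1+r)^−4] / r = CHF 187,818.02

CHF 187,818.02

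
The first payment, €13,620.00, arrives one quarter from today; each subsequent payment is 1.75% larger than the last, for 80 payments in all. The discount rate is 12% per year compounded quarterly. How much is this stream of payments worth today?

Periodic rate r = 0.12/4 per quarter; n is counted in quarters.
Growing ordinary annuity: PV = PMT₁ × [1 − ((1+g)/(1+r))^n] / (r − g) = 13,620 × [1 − ((1+0.0175)/(1+r))^80] / (r − 0.0175) = €679,355.71.

€679,355.71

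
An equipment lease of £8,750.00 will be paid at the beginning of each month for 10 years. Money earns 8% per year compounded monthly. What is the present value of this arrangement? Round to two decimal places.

This is an annuity due: 120 payments of £8,750.00 at the beginning of each month.
Periodic rate r = 0.08/12 per month; n is counted in months.
PV = PMT × [(1 − (1+r)^−n)/r] × (1+r) = 8,750 × [1 − (1+r)^−120] / r × (1+r) = £725,995.88

£725,995.88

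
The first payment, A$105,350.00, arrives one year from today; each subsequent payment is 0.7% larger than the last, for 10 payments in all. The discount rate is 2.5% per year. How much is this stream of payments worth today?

A$950,272.31

Periodic rate r = 0.025 per year.
Growing ordinary annuity: PV = PMT₁ × [1 − ((1+g)/(1+r))^n] / (r − g) = 105,350 × [1 − ((1+0.007)/(1+r))^10] / (r − 0.007) = A$950,272.31.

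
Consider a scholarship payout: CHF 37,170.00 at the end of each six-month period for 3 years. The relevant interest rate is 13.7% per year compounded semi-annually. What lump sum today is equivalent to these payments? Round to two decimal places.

This is an ordinary annuity: 6 payments of CHF 37,170.00 at the end of each six-month period.
Periodic rate r = 0.137/2 per half-year; n is counted in half-years.
PV = PMT × [(1 − (1+r)^−n)/r] = 37,170 × [1 − (1+r)^−6] / r = CHF 177,995.69

CHF 177,995.69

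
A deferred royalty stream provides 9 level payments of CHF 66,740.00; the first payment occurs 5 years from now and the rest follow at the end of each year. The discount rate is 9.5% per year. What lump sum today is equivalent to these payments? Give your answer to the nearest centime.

Ordinary annuity of 9 payments, first payment at period 5.
Periodic rate r = 0.095 per year.
The ordinary-annuity PV formula values the stream one period before the first payment (period 4); discount that back 4 periods:
PV₀ = 66,740 × [1 − (1+r)^−9] / r × (1+r)^−4 = CHF 272,746.12

CHF 272,746.12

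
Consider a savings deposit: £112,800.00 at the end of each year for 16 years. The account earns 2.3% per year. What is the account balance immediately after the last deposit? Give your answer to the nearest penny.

This is an ordinary annuity: 16 deposits of £112,800.00 at the end of each year.
Periodic rate r = 0.023 per year.
FV = PMT × [((1+r)^n − 1)/r] = 112,800 × [(1+r)^16 − 1] / r = £2,152,185.60

£2,152,185.60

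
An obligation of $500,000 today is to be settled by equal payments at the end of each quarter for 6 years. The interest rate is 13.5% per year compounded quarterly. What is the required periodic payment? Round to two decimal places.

Level ordinary annuity; solve PV = PMT × [(1 − (1+r)^−n)/r] for PMT.
Periodic rate r = 0.135/4 per quarter; n is counted in quarters.
With n = 24: PMT = 500,000 / ([(1 − (1+r)^−n)/r]) = $30,729.04

$30,729.04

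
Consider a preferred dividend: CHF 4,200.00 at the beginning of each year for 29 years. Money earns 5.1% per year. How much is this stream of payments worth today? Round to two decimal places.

This is an annuity due: 29 payments of CHF 4,200.00 at the beginning of each year.
Periodic rate r = 0.051 per year.
PV = PMT × [(1 − (1+r)^−n)/r] × (1+r) = 4,200 × [1 − (1+r)^−29] / r × (1+r) = CHF 66,097.77

CHF 66,097.77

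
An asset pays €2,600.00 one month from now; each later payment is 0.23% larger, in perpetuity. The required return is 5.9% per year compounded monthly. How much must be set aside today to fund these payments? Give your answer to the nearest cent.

Periodic rate r = 0.059/12 per month.
Growing perpetuity (Gordon): PV = PMT₁ / (r − g) = 2,600 / (r − 0.0023) = €993,630.57.

€993,630.57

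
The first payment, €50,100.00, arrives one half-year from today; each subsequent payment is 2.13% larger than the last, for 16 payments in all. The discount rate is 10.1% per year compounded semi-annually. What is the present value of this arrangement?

Periodic rate r = 0.101/2 per half-year; n is counted in half-years.
Growing ordinary annuity: PV = PMT₁ × [1 − ((1+g)/(1+r))^n] / (r − g) = 50,100 × [1 − ((1+0.0213)/(1+r))^16] / (r − 0.0213) = €622,876.45.

€622,876.45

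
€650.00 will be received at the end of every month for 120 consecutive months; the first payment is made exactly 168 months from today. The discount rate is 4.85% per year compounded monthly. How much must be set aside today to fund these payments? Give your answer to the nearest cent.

€31,463.39

Ordinary annuity of 120 payments, first payment at period 168.
Periodic rate r = 0.0485/12 per month; n is counted in months.
The ordinary-annuity PV formula values the stream one period before the first payment (period 167); discount that back 167 periods:
PV₀ = 650 × [1 − (1+r)^−120] / r × (1+r)^−167 = €31,463.39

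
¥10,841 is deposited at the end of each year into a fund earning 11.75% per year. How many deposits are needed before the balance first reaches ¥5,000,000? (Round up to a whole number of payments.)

Periodic rate r = 0.1175 per year.
Ordinary annuity FV: 5,000,000 = 10,841 × [((1+r)^n − 1)/r].
(1+r)^n = 1 + 5,000,000 × r / 10,841, so n = ln(1 + 5,000,000·r/10,841) / ln(1+r) = 36.10.
Round up to a whole number of payments: n = 37.

37 payments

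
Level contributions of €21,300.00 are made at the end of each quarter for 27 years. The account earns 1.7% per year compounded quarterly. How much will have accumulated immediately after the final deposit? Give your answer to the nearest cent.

This is an ordinary annuity: 108 deposits of €21,300.00 at the end of each quarter.
Periodic rate r = 0.017/4 per quarter; n is counted in quarters.
FV = PMT × [((1+r)^n − 1)/r] = 21,300 × [(1+r)^108 − 1] / r = €2,911,596.18

€2,911,596.18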